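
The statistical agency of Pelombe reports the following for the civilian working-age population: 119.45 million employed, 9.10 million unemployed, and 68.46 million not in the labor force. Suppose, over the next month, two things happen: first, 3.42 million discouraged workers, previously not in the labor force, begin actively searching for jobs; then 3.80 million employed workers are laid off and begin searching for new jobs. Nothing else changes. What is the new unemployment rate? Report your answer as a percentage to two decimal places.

Initially, labor force = 119.45 + 9.10 = 128.55 million, so u = 9.10/128.55 = 7.08%.
After the first change, unemployed and labor force both rise by 3.42 → E = 119.45, U = 12.52, labor force = 131.97 million.
After the second change, employed falls and unemployed rises by 3.80; labor force unchanged → E = 115.65, U = 16.32, labor force = 131.97 million.
New unemployment rate = 16.32 / 131.97 = 12.37%.

New unemployment rate ≈ 12.37%.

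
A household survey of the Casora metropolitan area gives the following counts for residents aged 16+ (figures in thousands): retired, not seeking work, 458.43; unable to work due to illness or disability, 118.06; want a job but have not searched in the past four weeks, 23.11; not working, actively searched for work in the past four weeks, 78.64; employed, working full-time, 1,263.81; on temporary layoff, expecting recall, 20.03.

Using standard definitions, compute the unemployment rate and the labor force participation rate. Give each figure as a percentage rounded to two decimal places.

Unemployment rate ≈ 7.24%; labor force participation rate ≈ 69.44%.

Employed = 1,263.81 thousand.
Unemployed = 78.64 + 20.03 = 98.67 thousand (jobless and actively searching, or on temporary layoff).
Labor force = 1,263.81 + 98.67 = 1,362.48 thousand.
Not in labor force = 458.43 + 118.06 + 23.11 = 599.60 thousand (those not working and not actively searching are outside the labor force — including those who want a job but have given up searching).
Civilian working-age population = 1,362.48 + 599.60 = 1,962.08 thousand.
Unemployment rate = 98.67 / 1,362.48 = 7.24%.
Labor force participation rate = 1,362.48 / 1,962.08 = 69.44%.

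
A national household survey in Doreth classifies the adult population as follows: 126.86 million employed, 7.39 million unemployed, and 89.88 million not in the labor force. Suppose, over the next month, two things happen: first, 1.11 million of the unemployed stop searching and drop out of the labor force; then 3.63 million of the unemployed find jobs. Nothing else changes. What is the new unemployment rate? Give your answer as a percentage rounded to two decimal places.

Initially, labor force = 126.86 + 7.39 = 134.25 million, so u = 7.39/134.25 = 5.50%.
After the first change, unemployed and labor force both fall by 1.11 → E = 126.86, U = 6.28, labor force = 133.14 million.
After the second change, unemployed falls and employed rises by 3.63; labor force unchanged → E = 130.49, U = 2.65, labor force = 133.14 million.
New unemployment rate = 2.65 / 133.14 = 1.99%.

New unemployment rate ≈ 1.99%.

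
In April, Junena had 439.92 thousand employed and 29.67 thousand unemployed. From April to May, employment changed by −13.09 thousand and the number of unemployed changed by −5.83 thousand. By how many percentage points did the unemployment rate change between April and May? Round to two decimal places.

April: labor force = 439.92 + 29.67 = 469.59; u = 29.67/469.59 = 6.32%.
May: labor force = 426.83 + 23.84 = 450.67; u = 23.84/450.67 = 5.29%.
Change = 5.29% − 6.32% = −1.03 pp.

The unemployment rate changed by −1.03 percentage points.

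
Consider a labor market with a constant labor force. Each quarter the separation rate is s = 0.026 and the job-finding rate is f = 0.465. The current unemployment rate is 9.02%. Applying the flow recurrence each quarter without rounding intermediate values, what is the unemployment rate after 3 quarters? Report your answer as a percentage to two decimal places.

With a fixed labor force, u_{t+1} = u_t + s·(1−u_t) − f·u_t = u_t·(1−s−f) + s.
Here 1−s−f = 0.509 and s = 0.026.
u_1 = 0.090200 × 0.509 + 0.026 = 0.071912.
u_2 = 0.071912 × 0.509 + 0.026 = 0.062603.
u_3 = 0.062603 × 0.509 + 0.026 = 0.057865.

Unemployment rate after three quarters ≈ 5.79%.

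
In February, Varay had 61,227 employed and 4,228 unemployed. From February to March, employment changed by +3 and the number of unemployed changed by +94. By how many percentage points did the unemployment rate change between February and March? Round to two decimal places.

February: labor force = 61,227 + 4,228 = 65,455; u = 4,228/65,455 = 6.46%.
March: labor force = 61,230 + 4,322 = 65,552; u = 4,322/65,552 = 6.59%.
Change = 6.59% − 6.46% = +0.13 pp.

The unemployment rate changed by +0.13 percentage points.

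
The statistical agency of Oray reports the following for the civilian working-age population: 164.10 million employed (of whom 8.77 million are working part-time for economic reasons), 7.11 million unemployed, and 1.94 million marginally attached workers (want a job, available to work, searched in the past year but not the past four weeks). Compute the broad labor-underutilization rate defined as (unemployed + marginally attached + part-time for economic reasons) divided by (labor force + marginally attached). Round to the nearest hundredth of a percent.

Broad underutilization rate ≈ 10.29%.

Labor force = 164.10 + 7.11 = 171.21 million.
Numerator = 7.11 + 1.94 + 8.77 = 17.82 million.
Denominator = 171.21 + 1.94 = 173.15 million.
Broad rate = 17.82 / 173.15 = 10.29%.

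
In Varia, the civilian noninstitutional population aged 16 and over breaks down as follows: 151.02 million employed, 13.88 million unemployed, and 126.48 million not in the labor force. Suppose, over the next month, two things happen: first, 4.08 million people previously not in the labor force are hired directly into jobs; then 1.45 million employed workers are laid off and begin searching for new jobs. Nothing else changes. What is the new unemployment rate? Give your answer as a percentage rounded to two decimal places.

New unemployment rate ≈ 9.07%.

Initially, labor force = 151.02 + 13.88 = 164.90 million, so u = 13.88/164.90 = 8.42%.
After the first change, employed and labor force both rise by 4.08; unemployed unchanged → E = 155.10, U = 13.88, labor force = 168.98 million.
After the second change, employed falls and unemployed rises by 1.45; labor force unchanged → E = 153.65, U = 15.33, labor force = 168.98 million.
New unemployment rate = 15.33 / 168.98 = 9.07%.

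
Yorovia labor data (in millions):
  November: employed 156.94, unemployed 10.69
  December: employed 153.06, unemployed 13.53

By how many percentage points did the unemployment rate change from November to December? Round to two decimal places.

The unemployment rate changed by +1.74 percentage points.

November: labor force = 156.94 + 10.69 = 167.63; u = 10.69/167.63 = 6.38%.
December: labor force = 153.06 + 13.53 = 166.59; u = 13.53/166.59 = 8.12%.
Change = 8.12% − 6.38% = +1.74 pp.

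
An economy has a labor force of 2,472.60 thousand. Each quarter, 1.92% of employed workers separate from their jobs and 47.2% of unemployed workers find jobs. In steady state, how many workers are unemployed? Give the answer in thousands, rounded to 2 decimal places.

Steady-state unemployment rate u* = s/(s+f) = 1.92/(1.92+47.2) = 0.039088.
Unemployed = u* × labor force = 0.039088 × 2,472.60 ≈ 96.65 thousand.

About 96.65 thousand are unemployed in steady state.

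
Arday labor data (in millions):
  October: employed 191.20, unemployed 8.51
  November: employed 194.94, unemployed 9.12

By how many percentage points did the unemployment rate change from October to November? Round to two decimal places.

October: labor force = 191.20 + 8.51 = 199.71; u = 8.51/199.71 = 4.26%.
November: labor force = 194.94 + 9.12 = 204.06; u = 9.12/204.06 = 4.47%.
Change = 4.47% − 4.26% = +0.21 pp.

The unemployment rate changed by +0.21 percentage points.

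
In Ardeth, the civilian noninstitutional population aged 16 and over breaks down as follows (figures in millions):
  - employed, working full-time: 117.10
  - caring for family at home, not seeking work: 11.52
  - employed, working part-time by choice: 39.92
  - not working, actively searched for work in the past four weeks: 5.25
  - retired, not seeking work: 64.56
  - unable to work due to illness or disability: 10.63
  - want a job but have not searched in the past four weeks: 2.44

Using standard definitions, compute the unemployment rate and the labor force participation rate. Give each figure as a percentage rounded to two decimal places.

Unemployment rate ≈ 3.24%; labor force participation rate ≈ 64.54%.

Employed = 117.10 + 39.92 = 157.02 million.
Unemployed = 5.25 million.
Labor force = 157.02 + 5.25 = 162.27 million.
Not in labor force = 11.52 + 64.56 + 10.63 + 2.44 = 89.15 million (those not working and not actively searching are outside the labor force — including those who want a job but have given up searching).
Civilian working-age population = 162.27 + 89.15 = 251.42 million.
Unemployment rate = 5.25 / 162.27 = 3.24%.
Labor force participation rate = 162.27 / 251.42 = 64.54%.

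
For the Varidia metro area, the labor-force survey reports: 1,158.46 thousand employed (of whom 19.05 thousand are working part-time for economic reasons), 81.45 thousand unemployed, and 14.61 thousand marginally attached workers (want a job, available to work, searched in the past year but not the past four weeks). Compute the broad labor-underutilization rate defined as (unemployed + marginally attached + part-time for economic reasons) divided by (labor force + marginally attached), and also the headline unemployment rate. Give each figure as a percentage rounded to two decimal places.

Broad underutilization rate ≈ 9.18%; headline unemployment rate ≈ 6.57%.

Labor force = 1,158.46 + 81.45 = 1,239.91 thousand.
Numerator = 81.45 + 14.61 + 19.05 = 115.11 thousand.
Denominator = 1,239.91 + 14.61 = 1,254.52 thousand.
Broad rate = 115.11 / 1,254.52 = 9.18%.
Headline unemployment rate = 81.45 / 1,239.91 = 6.57%.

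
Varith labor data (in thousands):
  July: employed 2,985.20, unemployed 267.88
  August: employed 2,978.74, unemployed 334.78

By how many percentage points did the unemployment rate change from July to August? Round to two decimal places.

The unemployment rate changed by +1.87 percentage points.

July: labor force = 2,985.20 + 267.88 = 3,253.08; u = 267.88/3,253.08 = 8.23%.
August: labor force = 2,978.74 + 334.78 = 3,313.52; u = 334.78/3,313.52 = 10.10%.
Change = 10.10% − 8.23% = +1.87 pp.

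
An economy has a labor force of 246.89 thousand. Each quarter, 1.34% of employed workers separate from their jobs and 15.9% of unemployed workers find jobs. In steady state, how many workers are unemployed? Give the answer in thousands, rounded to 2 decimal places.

About 19.19 thousand are unemployed in steady state.

Steady-state unemployment rate u* = s/(s+f) = 1.34/(1.34+15.9) = 0.077726.
Unemployed = u* × labor force = 0.077726 × 246.89 ≈ 19.19 thousand.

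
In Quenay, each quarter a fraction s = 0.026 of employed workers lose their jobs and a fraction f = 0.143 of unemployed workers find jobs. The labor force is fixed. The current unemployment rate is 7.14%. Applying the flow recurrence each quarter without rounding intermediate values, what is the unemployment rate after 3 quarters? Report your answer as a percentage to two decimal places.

Unemployment rate after three quarters ≈ 10.65%.

With a fixed labor force, u_{t+1} = u_t + s·(1−u_t) − f·u_t = u_t·(1−s−f) + s.
Here 1−s−f = 0.831 and s = 0.026.
u_1 = 0.071400 × 0.831 + 0.026 = 0.085333.
u_2 = 0.085333 × 0.831 + 0.026 = 0.096912.
u_3 = 0.096912 × 0.831 + 0.026 = 0.106534.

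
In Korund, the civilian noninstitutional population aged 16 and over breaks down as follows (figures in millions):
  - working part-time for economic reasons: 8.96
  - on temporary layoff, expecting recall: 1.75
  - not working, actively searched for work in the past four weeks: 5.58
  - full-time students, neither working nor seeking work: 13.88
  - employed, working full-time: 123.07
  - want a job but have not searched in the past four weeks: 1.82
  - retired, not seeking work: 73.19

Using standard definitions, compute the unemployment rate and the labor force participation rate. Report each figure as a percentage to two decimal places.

Employed = 8.96 + 123.07 = 132.03 million (anyone who worked, including part-time for economic reasons, counts as employed).
Unemployed = 1.75 + 5.58 = 7.33 million (jobless and actively searching, or on temporary layoff).
Labor force = 132.03 + 7.33 = 139.36 million.
Not in labor force = 13.88 + 1.82 + 73.19 = 88.89 million (those not working and not actively searching are outside the labor force — including those who want a job but have given up searching).
Civilian working-age population = 139.36 + 88.89 = 228.25 million.
Unemployment rate = 7.33 / 139.36 = 5.26%.
Labor force participation rate = 139.36 / 228.25 = 61.06%.

Unemployment rate ≈ 5.26%; labor force participation rate ≈ 61.06%.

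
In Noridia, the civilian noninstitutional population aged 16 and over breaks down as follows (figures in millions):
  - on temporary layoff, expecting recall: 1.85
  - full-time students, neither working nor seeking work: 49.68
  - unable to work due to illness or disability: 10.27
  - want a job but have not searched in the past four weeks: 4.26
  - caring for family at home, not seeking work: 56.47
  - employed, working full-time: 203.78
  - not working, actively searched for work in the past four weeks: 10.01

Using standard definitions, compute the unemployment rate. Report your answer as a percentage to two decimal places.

Unemployment rate ≈ 5.50%.

Employed = 203.78 million.
Unemployed = 1.85 + 10.01 = 11.86 million (jobless and actively searching, or on temporary layoff).
Labor force = 203.78 + 11.86 = 215.64 million.
Unemployment rate = 11.86 / 215.64 = 5.50%.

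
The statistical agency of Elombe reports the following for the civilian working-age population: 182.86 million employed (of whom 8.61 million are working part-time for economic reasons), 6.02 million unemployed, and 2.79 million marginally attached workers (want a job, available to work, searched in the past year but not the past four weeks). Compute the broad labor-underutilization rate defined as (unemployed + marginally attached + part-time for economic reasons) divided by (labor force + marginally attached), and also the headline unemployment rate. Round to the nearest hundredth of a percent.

Labor force = 182.86 + 6.02 = 188.88 million.
Numerator = 6.02 + 2.79 + 8.61 = 17.42 million.
Denominator = 188.88 + 2.79 = 191.67 million.
Broad rate = 17.42 / 191.67 = 9.09%.
Headline unemployment rate = 6.02 / 188.88 = 3.19%.

Broad underutilization rate ≈ 9.09%; headline unemployment rate ≈ 3.19%.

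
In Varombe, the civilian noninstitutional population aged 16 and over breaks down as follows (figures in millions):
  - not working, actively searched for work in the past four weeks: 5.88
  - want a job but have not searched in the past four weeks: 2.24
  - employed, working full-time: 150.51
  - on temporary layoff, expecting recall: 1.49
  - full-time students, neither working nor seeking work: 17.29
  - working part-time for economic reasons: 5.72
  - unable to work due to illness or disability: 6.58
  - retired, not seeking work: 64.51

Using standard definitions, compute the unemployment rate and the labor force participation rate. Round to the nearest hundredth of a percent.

Employed = 150.51 + 5.72 = 156.23 million (anyone who worked, including part-time for economic reasons, counts as employed).
Unemployed = 5.88 + 1.49 = 7.37 million (jobless and actively searching, or on temporary layoff).
Labor force = 156.23 + 7.37 = 163.60 million.
Not in labor force = 2.24 + 17.29 + 6.58 + 64.51 = 90.62 million (those not working and not actively searching are outside the labor force — including those who want a job but have given up searching).
Civilian working-age population = 163.60 + 90.62 = 254.22 million.
Unemployment rate = 7.37 / 163.60 = 4.50%.
Labor force participation rate = 163.60 / 254.22 = 64.35%.

Unemployment rate ≈ 4.50%; labor force participation rate ≈ 64.35%.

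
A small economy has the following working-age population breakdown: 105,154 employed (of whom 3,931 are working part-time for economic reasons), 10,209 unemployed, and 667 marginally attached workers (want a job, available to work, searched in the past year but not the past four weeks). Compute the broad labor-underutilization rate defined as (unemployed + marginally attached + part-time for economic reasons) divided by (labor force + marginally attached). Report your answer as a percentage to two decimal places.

Broad underutilization rate ≈ 12.76%.

Labor force = 105,154 + 10,209 = 115,363.
Numerator = 10,209 + 667 + 3,931 = 14,807.
Denominator = 115,363 + 667 = 116,030.
Broad rate = 14,807 / 116,030 = 12.76%.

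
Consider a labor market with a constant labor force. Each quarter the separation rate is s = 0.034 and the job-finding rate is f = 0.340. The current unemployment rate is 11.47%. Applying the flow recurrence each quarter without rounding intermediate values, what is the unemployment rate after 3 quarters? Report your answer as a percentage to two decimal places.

With a fixed labor force, u_{t+1} = u_t + s·(1−u_t) − f·u_t = u_t·(1−s−f) + s.
Here 1−s−f = 0.626 and s = 0.034.
u_1 = 0.114700 × 0.626 + 0.034 = 0.105802.
u_2 = 0.105802 × 0.626 + 0.034 = 0.100232.
u_3 = 0.100232 × 0.626 + 0.034 = 0.096745.

Unemployment rate after three quarters ≈ 9.67%.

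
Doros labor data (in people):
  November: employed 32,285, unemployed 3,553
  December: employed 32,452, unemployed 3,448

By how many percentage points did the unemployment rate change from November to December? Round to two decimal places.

November: labor force = 32,285 + 3,553 = 35,838; u = 3,553/35,838 = 9.91%.
December: labor force = 32,452 + 3,448 = 35,900; u = 3,448/35,900 = 9.60%.
Change = 9.60% − 9.91% = −0.31 pp.

The unemployment rate changed by −0.31 percentage points.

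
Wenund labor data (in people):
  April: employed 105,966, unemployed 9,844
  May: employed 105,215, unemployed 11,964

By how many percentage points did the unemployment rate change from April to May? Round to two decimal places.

The unemployment rate changed by +1.71 percentage points.

April: labor force = 105,966 + 9,844 = 115,810; u = 9,844/115,810 = 8.50%.
May: labor force = 105,215 + 11,964 = 117,179; u = 11,964/117,179 = 10.21%.
Change = 10.21% − 8.50% = +1.71 pp.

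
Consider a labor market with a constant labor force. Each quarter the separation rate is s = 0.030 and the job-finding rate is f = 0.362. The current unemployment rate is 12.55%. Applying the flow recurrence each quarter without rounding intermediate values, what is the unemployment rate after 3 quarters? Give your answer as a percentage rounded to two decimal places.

Unemployment rate after three quarters ≈ 8.75%.

With a fixed labor force, u_{t+1} = u_t + s·(1−u_t) − f·u_t = u_t·(1−s−f) + s.
Here 1−s−f = 0.608 and s = 0.030.
u_1 = 0.125500 × 0.608 + 0.030 = 0.106304.
u_2 = 0.106304 × 0.608 + 0.030 = 0.094633.
u_3 = 0.094633 × 0.608 + 0.030 = 0.087537.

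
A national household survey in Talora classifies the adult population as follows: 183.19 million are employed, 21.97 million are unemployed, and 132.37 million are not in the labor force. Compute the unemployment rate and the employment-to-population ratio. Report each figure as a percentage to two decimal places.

Labor force = employed + unemployed = 183.19 + 21.97 = 205.16 million.
Working-age population = 205.16 + 132.37 = 337.53 million.
Unemployment rate = 21.97 / 205.16 = 10.71%.
Employment-population ratio = 183.19 / 337.53 = 54.27%.

Unemployment rate ≈ 10.71%; employment-population ratio ≈ 54.27%.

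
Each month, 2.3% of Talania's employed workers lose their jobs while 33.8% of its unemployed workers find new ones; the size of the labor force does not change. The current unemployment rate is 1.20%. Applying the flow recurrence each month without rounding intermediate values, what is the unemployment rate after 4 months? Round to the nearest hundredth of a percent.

With a fixed labor force, u_{t+1} = u_t + s·(1−u_t) − f·u_t = u_t·(1−s−f) + s.
Here 1−s−f = 0.639 and s = 0.023.
u_1 = 0.012000 × 0.639 + 0.023 = 0.030668.
u_2 = 0.030668 × 0.639 + 0.023 = 0.042597.
u_3 = 0.042597 × 0.639 + 0.023 = 0.050219.
u_4 = 0.050219 × 0.639 + 0.023 = 0.055090.

Unemployment rate after four months ≈ 5.51%.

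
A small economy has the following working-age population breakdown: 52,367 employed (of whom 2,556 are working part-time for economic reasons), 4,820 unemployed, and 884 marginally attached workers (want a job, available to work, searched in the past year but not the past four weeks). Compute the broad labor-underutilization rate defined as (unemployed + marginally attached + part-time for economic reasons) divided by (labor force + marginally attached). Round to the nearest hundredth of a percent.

Labor force = 52,367 + 4,820 = 57,187.
Numerator = 4,820 + 884 + 2,556 = 8,260.
Denominator = 57,187 + 884 = 58,071.
Broad rate = 8,260 / 58,071 = 14.22%.

Broad underutilization rate ≈ 14.22%.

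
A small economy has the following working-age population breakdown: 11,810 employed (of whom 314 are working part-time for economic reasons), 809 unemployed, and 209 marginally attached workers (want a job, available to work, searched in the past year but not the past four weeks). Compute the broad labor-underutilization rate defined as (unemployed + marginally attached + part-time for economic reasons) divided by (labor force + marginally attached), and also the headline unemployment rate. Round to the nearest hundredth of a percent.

Labor force = 11,810 + 809 = 12,619.
Numerator = 809 + 209 + 314 = 1,332.
Denominator = 12,619 + 209 = 12,828.
Broad rate = 1,332 / 12,828 = 10.38%.
Headline unemployment rate = 809 / 12,619 = 6.41%.

Broad underutilization rate ≈ 10.38%; headline unemployment rate ≈ 6.41%.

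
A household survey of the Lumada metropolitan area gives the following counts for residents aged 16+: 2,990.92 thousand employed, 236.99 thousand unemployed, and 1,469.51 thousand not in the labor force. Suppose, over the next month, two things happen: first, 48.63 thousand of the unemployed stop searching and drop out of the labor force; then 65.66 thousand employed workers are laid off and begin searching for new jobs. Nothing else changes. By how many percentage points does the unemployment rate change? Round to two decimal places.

Initially, labor force = 2,990.92 + 236.99 = 3,227.91 thousand, so u = 236.99/3,227.91 = 7.34%.
After the first change, unemployed and labor force both fall by 48.63 → E = 2,990.92, U = 188.36, labor force = 3,179.28 thousand.
After the second change, employed falls and unemployed rises by 65.66; labor force unchanged → E = 2,925.26, U = 254.02, labor force = 3,179.28 thousand.
New unemployment rate = 254.02 / 3,179.28 = 7.99%.
Change = 7.99% − 7.34% = +0.65 percentage points.

The unemployment rate changes by +0.65 percentage points.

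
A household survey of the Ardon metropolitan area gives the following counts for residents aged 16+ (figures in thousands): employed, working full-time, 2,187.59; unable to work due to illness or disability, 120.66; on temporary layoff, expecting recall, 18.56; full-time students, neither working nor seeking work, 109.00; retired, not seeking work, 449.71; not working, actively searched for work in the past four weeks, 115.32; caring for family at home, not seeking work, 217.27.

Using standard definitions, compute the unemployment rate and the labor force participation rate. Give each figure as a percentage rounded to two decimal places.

Unemployment rate ≈ 5.77%; labor force participation rate ≈ 72.14%.

Employed = 2,187.59 thousand.
Unemployed = 18.56 + 115.32 = 133.88 thousand (jobless and actively searching, or on temporary layoff).
Labor force = 2,187.59 + 133.88 = 2,321.47 thousand.
Not in labor force = 120.66 + 109.00 + 449.71 + 217.27 = 896.64 thousand (those not working and not actively searching are outside the labor force).
Civilian working-age population = 2,321.47 + 896.64 = 3,218.11 thousand.
Unemployment rate = 133.88 / 2,321.47 = 5.77%.
Labor force participation rate = 2,321.47 / 3,218.11 = 72.14%.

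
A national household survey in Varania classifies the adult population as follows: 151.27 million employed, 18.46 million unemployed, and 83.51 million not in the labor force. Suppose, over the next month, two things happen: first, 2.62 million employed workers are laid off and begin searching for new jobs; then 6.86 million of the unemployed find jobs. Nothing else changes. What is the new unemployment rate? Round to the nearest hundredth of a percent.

Initially, labor force = 151.27 + 18.46 = 169.73 million, so u = 18.46/169.73 = 10.88%.
After the first change, employed falls and unemployed rises by 2.62; labor force unchanged → E = 148.65, U = 21.08, labor force = 169.73 million.
After the second change, unemployed falls and employed rises by 6.86; labor force unchanged → E = 155.51, U = 14.22, labor force = 169.73 million.
New unemployment rate = 14.22 / 169.73 = 8.38%.

New unemployment rate ≈ 8.38%.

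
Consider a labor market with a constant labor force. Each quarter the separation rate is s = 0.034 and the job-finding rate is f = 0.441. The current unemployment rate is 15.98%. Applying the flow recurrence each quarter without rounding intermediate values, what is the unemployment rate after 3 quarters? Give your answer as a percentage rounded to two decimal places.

With a fixed labor force, u_{t+1} = u_t + s·(1−u_t) − f·u_t = u_t·(1−s−f) + s.
Here 1−s−f = 0.525 and s = 0.034.
u_1 = 0.159800 × 0.525 + 0.034 = 0.117895.
u_2 = 0.117895 × 0.525 + 0.034 = 0.095895.
u_3 = 0.095895 × 0.525 + 0.034 = 0.084345.

Unemployment rate after three quarters ≈ 8.43%.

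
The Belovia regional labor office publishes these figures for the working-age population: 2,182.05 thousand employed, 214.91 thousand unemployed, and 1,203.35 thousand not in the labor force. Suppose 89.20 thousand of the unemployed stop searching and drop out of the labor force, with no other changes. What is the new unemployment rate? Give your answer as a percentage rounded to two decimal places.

Initially, labor force = 2,182.05 + 214.91 = 2,396.96 thousand, so u = 214.91/2,396.96 = 8.97%.
After the change, unemployed and labor force both fall by 89.20 → E = 2,182.05, U = 125.71, labor force = 2,307.76 thousand.
New unemployment rate = 125.71 / 2,307.76 = 5.45%.

New unemployment rate ≈ 5.45%.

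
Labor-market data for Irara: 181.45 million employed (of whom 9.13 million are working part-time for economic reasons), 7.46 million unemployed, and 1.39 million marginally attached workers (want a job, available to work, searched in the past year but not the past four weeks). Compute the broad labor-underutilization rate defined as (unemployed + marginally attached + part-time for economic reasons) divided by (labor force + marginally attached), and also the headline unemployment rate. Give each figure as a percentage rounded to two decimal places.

Broad underutilization rate ≈ 9.45%; headline unemployment rate ≈ 3.95%.

Labor force = 181.45 + 7.46 = 188.91 million.
Numerator = 7.46 + 1.39 + 9.13 = 17.98 million.
Denominator = 188.91 + 1.39 = 190.30 million.
Broad rate = 17.98 / 190.30 = 9.45%.
Headline unemployment rate = 7.46 / 188.91 = 3.95%.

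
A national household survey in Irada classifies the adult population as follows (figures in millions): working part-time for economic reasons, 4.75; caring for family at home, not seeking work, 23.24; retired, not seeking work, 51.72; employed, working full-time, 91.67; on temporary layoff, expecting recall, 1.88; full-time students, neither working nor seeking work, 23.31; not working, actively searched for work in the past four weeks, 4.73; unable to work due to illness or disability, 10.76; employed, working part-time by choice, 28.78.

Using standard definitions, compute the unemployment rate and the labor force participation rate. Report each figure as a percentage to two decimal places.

Employed = 4.75 + 91.67 + 28.78 = 125.20 million (anyone who worked, including part-time for economic reasons, counts as employed).
Unemployed = 1.88 + 4.73 = 6.61 million (jobless and actively searching, or on temporary layoff).
Labor force = 125.20 + 6.61 = 131.81 million.
Not in labor force = 23.24 + 51.72 + 23.31 + 10.76 = 109.03 million (those not working and not actively searching are outside the labor force).
Civilian working-age population = 131.81 + 109.03 = 240.84 million.
Unemployment rate = 6.61 / 131.81 = 5.01%.
Labor force participation rate = 131.81 / 240.84 = 54.73%.

Unemployment rate ≈ 5.01%; labor force participation rate ≈ 54.73%.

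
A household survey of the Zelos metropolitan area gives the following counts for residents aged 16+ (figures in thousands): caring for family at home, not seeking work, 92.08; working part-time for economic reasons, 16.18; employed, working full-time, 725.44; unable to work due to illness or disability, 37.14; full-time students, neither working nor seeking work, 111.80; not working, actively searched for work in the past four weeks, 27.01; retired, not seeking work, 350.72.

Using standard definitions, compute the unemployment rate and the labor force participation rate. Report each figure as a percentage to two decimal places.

Employed = 16.18 + 725.44 = 741.62 thousand (anyone who worked, including part-time for economic reasons, counts as employed).
Unemployed = 27.01 thousand.
Labor force = 741.62 + 27.01 = 768.63 thousand.
Not in labor force = 92.08 + 37.14 + 111.80 + 350.72 = 591.74 thousand (those not working and not actively searching are outside the labor force).
Civilian working-age population = 768.63 + 591.74 = 1,360.37 thousand.
Unemployment rate = 27.01 / 768.63 = 3.51%.
Labor force participation rate = 768.63 / 1,360.37 = 56.50%.

Unemployment rate ≈ 3.51%; labor force participation rate ≈ 56.50%.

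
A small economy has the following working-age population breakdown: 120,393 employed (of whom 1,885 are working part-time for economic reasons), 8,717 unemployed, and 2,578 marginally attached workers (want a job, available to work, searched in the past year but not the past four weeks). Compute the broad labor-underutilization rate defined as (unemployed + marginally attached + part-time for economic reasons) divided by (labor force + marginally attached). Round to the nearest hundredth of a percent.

Labor force = 120,393 + 8,717 = 129,110.
Numerator = 8,717 + 2,578 + 1,885 = 13,180.
Denominator = 129,110 + 2,578 = 131,688.
Broad rate = 13,180 / 131,688 = 10.01%.

Broad underutilization rate ≈ 10.01%.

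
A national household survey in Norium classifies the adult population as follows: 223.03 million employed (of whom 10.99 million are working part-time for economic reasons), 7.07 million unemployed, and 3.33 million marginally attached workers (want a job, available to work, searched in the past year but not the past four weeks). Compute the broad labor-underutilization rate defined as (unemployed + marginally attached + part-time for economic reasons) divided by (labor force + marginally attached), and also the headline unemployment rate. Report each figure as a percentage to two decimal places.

Labor force = 223.03 + 7.07 = 230.10 million.
Numerator = 7.07 + 3.33 + 10.99 = 21.39 million.
Denominator = 230.10 + 3.33 = 233.43 million.
Broad rate = 21.39 / 233.43 = 9.16%.
Headline unemployment rate = 7.07 / 230.10 = 3.07%.

Broad underutilization rate ≈ 9.16%; headline unemployment rate ≈ 3.07%.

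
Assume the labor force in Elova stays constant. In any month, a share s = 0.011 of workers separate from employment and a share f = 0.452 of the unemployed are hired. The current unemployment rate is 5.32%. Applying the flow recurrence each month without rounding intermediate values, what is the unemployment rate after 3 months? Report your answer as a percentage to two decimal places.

Unemployment rate after three months ≈ 2.83%.

With a fixed labor force, u_{t+1} = u_t + s·(1−u_t) − f·u_t = u_t·(1−s−f) + s.
Here 1−s−f = 0.537 and s = 0.011.
u_1 = 0.053200 × 0.537 + 0.011 = 0.039568.
u_2 = 0.039568 × 0.537 + 0.011 = 0.032248.
u_3 = 0.032248 × 0.537 + 0.011 = 0.028317.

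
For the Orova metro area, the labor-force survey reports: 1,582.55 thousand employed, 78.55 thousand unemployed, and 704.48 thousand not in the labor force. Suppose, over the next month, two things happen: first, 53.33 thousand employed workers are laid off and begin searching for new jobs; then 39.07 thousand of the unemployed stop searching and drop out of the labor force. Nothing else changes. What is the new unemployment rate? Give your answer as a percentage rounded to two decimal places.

Initially, labor force = 1,582.55 + 78.55 = 1,661.10 thousand, so u = 78.55/1,661.10 = 4.73%.
After the first change, employed falls and unemployed rises by 53.33; labor force unchanged → E = 1,529.22, U = 131.88, labor force = 1,661.10 thousand.
After the second change, unemployed and labor force both fall by 39.07 → E = 1,529.22, U = 92.81, labor force = 1,622.03 thousand.
New unemployment rate = 92.81 / 1,622.03 = 5.72%.

New unemployment rate ≈ 5.72%.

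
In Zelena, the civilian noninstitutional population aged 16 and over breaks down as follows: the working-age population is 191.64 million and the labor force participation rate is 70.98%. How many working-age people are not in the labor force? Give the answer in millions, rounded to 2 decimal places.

Share not in the labor force = 1 − 0.7098 = 0.2902.
Not in labor force = 0.2902 × 191.64 ≈ 55.61 million.

About 55.61 million are not in the labor force.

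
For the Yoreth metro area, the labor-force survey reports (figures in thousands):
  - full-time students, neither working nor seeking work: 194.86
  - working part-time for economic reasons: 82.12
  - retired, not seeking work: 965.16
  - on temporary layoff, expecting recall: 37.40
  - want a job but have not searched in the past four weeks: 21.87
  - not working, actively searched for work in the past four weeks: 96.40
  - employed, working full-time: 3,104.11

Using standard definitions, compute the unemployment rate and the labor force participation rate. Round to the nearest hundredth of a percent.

Unemployment rate ≈ 4.03%; labor force participation rate ≈ 73.75%.

Employed = 82.12 + 3,104.11 = 3,186.23 thousand (anyone who worked, including part-time for economic reasons, counts as employed).
Unemployed = 37.40 + 96.40 = 133.80 thousand (jobless and actively searching, or on temporary layoff).
Labor force = 3,186.23 + 133.80 = 3,320.03 thousand.
Not in labor force = 194.86 + 965.16 + 21.87 = 1,181.89 thousand (those not working and not actively searching are outside the labor force — including those who want a job but have given up searching).
Civilian working-age population = 3,320.03 + 1,181.89 = 4,501.92 thousand.
Unemployment rate = 133.80 / 3,320.03 = 4.03%.
Labor force participation rate = 3,320.03 / 4,501.92 = 73.75%.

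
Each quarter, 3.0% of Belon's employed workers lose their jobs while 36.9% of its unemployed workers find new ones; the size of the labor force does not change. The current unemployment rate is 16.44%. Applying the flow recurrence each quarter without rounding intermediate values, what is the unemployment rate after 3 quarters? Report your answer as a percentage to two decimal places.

With a fixed labor force, u_{t+1} = u_t + s·(1−u_t) − f·u_t = u_t·(1−s−f) + s.
Here 1−s−f = 0.601 and s = 0.030.
u_1 = 0.164400 × 0.601 + 0.030 = 0.128804.
u_2 = 0.128804 × 0.601 + 0.030 = 0.107411.
u_3 = 0.107411 × 0.601 + 0.030 = 0.094554.

Unemployment rate after three quarters ≈ 9.46%.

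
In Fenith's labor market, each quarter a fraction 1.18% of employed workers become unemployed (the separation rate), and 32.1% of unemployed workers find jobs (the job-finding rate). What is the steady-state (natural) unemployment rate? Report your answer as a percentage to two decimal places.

Steady-state unemployment rate ≈ 3.55%.

At steady state the flows balance: s·E = f·U, so U/(E+U) = s/(s+f).
u* = 1.18 / (1.18 + 32.1) = 1.18 / 33.28 = 3.55%.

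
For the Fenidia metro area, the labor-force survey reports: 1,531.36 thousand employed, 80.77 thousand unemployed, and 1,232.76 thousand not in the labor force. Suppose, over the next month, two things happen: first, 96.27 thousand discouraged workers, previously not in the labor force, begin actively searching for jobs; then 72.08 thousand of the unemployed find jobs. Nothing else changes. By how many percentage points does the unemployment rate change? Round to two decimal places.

Initially, labor force = 1,531.36 + 80.77 = 1,612.13 thousand, so u = 80.77/1,612.13 = 5.01%.
After the first change, unemployed and labor force both rise by 96.27 → E = 1,531.36, U = 177.04, labor force = 1,708.40 thousand.
After the second change, unemployed falls and employed rises by 72.08; labor force unchanged → E = 1,603.44, U = 104.96, labor force = 1,708.40 thousand.
New unemployment rate = 104.96 / 1,708.40 = 6.14%.
Change = 6.14% − 5.01% = +1.13 percentage points.

The unemployment rate changes by +1.13 percentage points.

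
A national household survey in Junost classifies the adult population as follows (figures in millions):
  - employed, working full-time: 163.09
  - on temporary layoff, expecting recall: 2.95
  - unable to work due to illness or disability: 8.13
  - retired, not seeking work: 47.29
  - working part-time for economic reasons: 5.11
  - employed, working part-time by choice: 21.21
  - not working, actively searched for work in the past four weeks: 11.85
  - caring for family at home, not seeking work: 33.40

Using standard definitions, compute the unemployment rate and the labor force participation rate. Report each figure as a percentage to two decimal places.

Employed = 163.09 + 5.11 + 21.21 = 189.41 million (anyone who worked, including part-time for economic reasons, counts as employed).
Unemployed = 2.95 + 11.85 = 14.80 million (jobless and actively searching, or on temporary layoff).
Labor force = 189.41 + 14.80 = 204.21 million.
Not in labor force = 8.13 + 47.29 + 33.40 = 88.82 million (those not working and not actively searching are outside the labor force).
Civilian working-age population = 204.21 + 88.82 = 293.03 million.
Unemployment rate = 14.80 / 204.21 = 7.25%.
Labor force participation rate = 204.21 / 293.03 = 69.69%.

Unemployment rate ≈ 7.25%; labor force participation rate ≈ 69.69%.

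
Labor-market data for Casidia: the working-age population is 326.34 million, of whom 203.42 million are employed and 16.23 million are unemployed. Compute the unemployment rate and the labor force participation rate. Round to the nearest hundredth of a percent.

Unemployment rate ≈ 7.39%; labor force participation rate ≈ 67.31%.

Labor force = employed + unemployed = 203.42 + 16.23 = 219.65 million.
Unemployment rate = 16.23 / 219.65 = 7.39%.
Labor force participation rate = 219.65 / 326.34 = 67.31%.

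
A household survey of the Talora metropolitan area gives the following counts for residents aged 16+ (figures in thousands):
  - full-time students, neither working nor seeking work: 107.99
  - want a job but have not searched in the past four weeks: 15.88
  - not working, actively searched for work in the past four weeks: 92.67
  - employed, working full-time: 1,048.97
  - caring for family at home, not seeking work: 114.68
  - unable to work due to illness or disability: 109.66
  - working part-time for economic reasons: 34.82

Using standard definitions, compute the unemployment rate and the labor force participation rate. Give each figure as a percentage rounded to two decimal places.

Unemployment rate ≈ 7.88%; labor force participation rate ≈ 77.16%.

Employed = 1,048.97 + 34.82 = 1,083.79 thousand (anyone who worked, including part-time for economic reasons, counts as employed).
Unemployed = 92.67 thousand.
Labor force = 1,083.79 + 92.67 = 1,176.46 thousand.
Not in labor force = 107.99 + 15.88 + 114.68 + 109.66 = 348.21 thousand (those not working and not actively searching are outside the labor force — including those who want a job but have given up searching).
Civilian working-age population = 1,176.46 + 348.21 = 1,524.67 thousand.
Unemployment rate = 92.67 / 1,176.46 = 7.88%.
Labor force participation rate = 1,176.46 / 1,524.67 = 77.16%.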